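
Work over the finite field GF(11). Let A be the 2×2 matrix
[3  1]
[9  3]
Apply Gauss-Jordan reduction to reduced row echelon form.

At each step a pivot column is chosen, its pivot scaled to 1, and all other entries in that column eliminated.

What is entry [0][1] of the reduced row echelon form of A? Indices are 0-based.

M[0][1] = 4

step 1: normalize row 0 (÷3) = (1, 4)
  row 1: subtract 9×row0 = (0, 0)
skip col 1 (zero from row 1)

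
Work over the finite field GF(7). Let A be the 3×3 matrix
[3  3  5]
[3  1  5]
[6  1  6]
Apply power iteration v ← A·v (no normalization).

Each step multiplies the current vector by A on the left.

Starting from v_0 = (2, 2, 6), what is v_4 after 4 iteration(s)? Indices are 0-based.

v_0 = (2, 2, 6).
v_1 = A·v_0 = (0, 3, 1).
v_2 = A·v_1 = (0, 1, 2).
v_3 = A·v_2 = (6, 4, 6).
v_4 = A·v_3 = (4, 3, 6).

v_4 = (4, 3, 6)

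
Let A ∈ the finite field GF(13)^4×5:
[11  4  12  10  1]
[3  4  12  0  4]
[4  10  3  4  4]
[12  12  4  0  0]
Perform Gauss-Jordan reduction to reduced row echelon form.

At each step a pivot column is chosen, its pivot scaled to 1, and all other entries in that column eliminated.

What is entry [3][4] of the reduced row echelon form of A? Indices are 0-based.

M[3][4] = 3

[1] R0 /= 11  ⇒  (1, 11, 7, 8, 6)
     R1 -= 3·R0  ⇒  (0, 10, 4, 2, 12)
     R2 -= 4·R0  ⇒  (0, 5, 1, 11, 6)
     R3 -= 12·R0  ⇒  (0, 10, 11, 8, 6)
[2] R1 /= 10  ⇒  (0, 1, 3, 8, 9)
     R0 -= 11·R1  ⇒  (1, 0, 0, 11, 11)
     R2 -= 5·R1  ⇒  (0, 0, 12, 10, 0)
     R3 -= 10·R1  ⇒  (0, 0, 7, 6, 7)
[3] R2 /= 12  ⇒  (0, 0, 1, 3, 0)
     R1 -= 3·R2  ⇒  (0, 1, 0, 12, 9)
     R3 -= 7·R2  ⇒  (0, 0, 0, 11, 7)
[4] R3 /= 11  ⇒  (0, 0, 0, 1, 3)
     R0 -= 11·R3  ⇒  (1, 0, 0, 0, 4)
     R1 -= 12·R3  ⇒  (0, 1, 0, 0, 12)
     R2 -= 3·R3  ⇒  (0, 0, 1, 0, 4)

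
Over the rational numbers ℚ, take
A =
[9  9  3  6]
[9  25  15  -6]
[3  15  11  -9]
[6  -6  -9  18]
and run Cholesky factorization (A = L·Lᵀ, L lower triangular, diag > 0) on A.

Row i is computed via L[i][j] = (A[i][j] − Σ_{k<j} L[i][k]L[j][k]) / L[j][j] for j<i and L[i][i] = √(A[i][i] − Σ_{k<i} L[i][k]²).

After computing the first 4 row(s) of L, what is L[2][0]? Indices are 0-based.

L[2][0] = 1

Step 1: L[0][0] = √(9) = 3.
  L[1][0] = (9) / L[0][0] = 3.
Step 2: L[1][1] = √(16) = 4.
  L[2][0] = (3) / L[0][0] = 1.
  L[2][1] = (12) / L[1][1] = 3.
Step 3: L[2][2] = √(1) = 1.
  L[3][0] = (6) / L[0][0] = 2.
  L[3][1] = (-12) / L[1][1] = -3.
  L[3][2] = (-2) / L[2][2] = -2.
Step 4: L[3][3] = √(1) = 1.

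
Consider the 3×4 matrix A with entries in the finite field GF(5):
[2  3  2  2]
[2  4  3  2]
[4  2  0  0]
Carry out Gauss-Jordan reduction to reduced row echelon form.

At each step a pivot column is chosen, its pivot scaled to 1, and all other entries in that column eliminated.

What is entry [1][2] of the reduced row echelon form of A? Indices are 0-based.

step 1: normalize row 0 (÷2) = (1, 4, 1, 1)
  row 1: subtract 2×row0 = (0, 1, 1, 0)
  row 2: subtract 4×row0 = (0, 1, 1, 1)
step 2: normalize row 1 (÷1) = (0, 1, 1, 0)
  row 0: subtract 4×row1 = (1, 0, 2, 1)
  row 2: subtract 1×row1 = (0, 0, 0, 1)
skip col 2 (zero from row 2)
step 3: normalize row 2 (÷1) = (0, 0, 0, 1)
  row 0: subtract 1×row2 = (1, 0, 2, 0)

M[1][2] = 1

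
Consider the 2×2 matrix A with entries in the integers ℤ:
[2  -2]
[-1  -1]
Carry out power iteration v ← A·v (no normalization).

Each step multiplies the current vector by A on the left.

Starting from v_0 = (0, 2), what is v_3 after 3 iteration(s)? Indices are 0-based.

v_0 = (0, 2).
v_1 = A·v_0 = (-4, -2).
v_2 = A·v_1 = (-4, 6).
v_3 = A·v_2 = (-20, -2).

v_3 = (-20, -2)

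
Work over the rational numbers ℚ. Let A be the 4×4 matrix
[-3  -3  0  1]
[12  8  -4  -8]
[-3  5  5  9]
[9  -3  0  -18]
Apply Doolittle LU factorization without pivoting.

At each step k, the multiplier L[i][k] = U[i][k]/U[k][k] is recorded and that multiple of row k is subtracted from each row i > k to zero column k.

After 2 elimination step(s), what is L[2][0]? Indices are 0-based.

L[2][0] = 1

Step 1: pivot at (0,0) is -3.
  row1 ← row1 − (-4)·row0  ⇒  L[1][0]=-4, U row1=(0, -4, -4, -4)
  row2 ← row2 − (1)·row0  ⇒  L[2][0]=1, U row2=(0, 8, 5, 8)
  row3 ← row3 − (-3)·row0  ⇒  L[3][0]=-3, U row3=(0, -12, 0, -15)
Step 2: pivot at (1,1) is -4.
  row2 ← row2 − (-2)·row1  ⇒  L[2][1]=-2, U row2=(0, 0, -3, 0)
  row3 ← row3 − (3)·row1  ⇒  L[3][1]=3, U row3=(0, 0, 12, -3)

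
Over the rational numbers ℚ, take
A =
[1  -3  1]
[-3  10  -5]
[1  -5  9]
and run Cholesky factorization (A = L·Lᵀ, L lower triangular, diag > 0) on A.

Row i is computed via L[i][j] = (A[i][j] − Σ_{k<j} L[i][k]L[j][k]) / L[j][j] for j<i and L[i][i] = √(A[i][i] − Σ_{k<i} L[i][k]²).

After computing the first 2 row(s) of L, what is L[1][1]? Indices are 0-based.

L[1][1] = 1

Step 1: L[0][0] = √(1) = 1.
  L[1][0] = (-3) / L[0][0] = -3.
Step 2: L[1][1] = √(1) = 1.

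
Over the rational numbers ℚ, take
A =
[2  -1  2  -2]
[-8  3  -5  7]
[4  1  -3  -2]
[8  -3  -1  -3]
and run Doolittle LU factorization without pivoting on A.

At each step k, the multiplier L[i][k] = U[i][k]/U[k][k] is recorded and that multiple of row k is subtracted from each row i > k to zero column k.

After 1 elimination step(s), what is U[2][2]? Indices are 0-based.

[col 0] pivot 2
  R1 -= -4*R0 → (0, -1, 3, -1)  (L[1][0] := -4)
  R2 -= 2*R0 → (0, 3, -7, 2)  (L[2][0] := 2)
  R3 -= 4*R0 → (0, 1, -9, 5)  (L[3][0] := 4)

U[2][2] = -7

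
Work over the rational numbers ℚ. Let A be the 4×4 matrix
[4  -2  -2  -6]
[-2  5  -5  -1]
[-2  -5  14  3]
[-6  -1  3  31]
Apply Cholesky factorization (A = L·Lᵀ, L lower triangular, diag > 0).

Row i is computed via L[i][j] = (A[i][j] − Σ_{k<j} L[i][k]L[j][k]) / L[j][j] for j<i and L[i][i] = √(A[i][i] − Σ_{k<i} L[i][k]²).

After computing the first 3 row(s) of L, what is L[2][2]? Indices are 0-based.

L[2][2] = 2

Step 1: L[0][0] = √(4) = 2.
  L[1][0] = (-2) / L[0][0] = -1.
Step 2: L[1][1] = √(4) = 2.
  L[2][0] = (-2) / L[0][0] = -1.
  L[2][1] = (-6) / L[1][1] = -3.
Step 3: L[2][2] = √(4) = 2.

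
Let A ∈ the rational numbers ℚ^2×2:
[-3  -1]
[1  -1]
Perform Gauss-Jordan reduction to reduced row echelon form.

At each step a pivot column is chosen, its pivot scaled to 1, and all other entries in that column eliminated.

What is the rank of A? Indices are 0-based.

step 1: normalize row 0 (÷-3) = (1, 1/3)
  row 1: subtract 1×row0 = (0, -4/3)
step 2: normalize row 1 (÷-4/3) = (0, 1)
  row 0: subtract 1/3×row1 = (1, 0)

rank = 2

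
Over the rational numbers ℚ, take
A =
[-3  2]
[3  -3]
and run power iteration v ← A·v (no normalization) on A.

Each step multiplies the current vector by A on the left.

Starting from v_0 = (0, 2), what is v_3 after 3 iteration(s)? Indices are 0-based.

v_0 = (0, 2).
v_1 = A·v_0 = (4, -6).
v_2 = A·v_1 = (-24, 30).
v_3 = A·v_2 = (132, -162).

v_3 = (132, -162)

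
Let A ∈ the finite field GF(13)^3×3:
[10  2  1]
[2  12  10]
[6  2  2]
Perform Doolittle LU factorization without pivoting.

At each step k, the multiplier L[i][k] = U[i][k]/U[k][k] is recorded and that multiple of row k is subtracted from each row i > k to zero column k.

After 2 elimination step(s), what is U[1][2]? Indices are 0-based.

k=0: U[0][0]=10
  eliminate (1,0): mult=8, new row 1: (0, 9, 2); set L[1][0]=8
  eliminate (2,0): mult=11, new row 2: (0, 6, 4); set L[2][0]=11
k=1: U[1][1]=9
  eliminate (2,1): mult=5, new row 2: (0, 0, 7); set L[2][1]=5

U[1][2] = 2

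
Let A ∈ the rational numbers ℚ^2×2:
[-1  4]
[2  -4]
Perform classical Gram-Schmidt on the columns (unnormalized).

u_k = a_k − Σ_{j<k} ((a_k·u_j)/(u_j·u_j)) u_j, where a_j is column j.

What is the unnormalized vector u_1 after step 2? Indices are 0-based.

u_1 = (8/5, 4/5)

Step 1: u_0 = a_0 = (-1, 2).
Step 2: u_1 = a_1 − (-12/5)·u_0 = (8/5, 4/5).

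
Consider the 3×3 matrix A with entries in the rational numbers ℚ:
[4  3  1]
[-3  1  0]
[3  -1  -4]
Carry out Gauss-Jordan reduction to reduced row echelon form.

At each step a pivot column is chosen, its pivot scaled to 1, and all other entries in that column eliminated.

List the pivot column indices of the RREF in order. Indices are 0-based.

pivot columns: 0, 1, 2

step 1: normalize row 0 (÷4) = (1, 3/4, 1/4)
  row 1: subtract -3×row0 = (0, 13/4, 3/4)
  row 2: subtract 3×row0 = (0, -13/4, -19/4)
step 2: normalize row 1 (÷13/4) = (0, 1, 3/13)
  row 0: subtract 3/4×row1 = (1, 0, 1/13)
  row 2: subtract -13/4×row1 = (0, 0, -4)
step 3: normalize row 2 (÷-4) = (0, 0, 1)
  row 0: subtract 1/13×row2 = (1, 0, 0)
  row 1: subtract 3/13×row2 = (0, 1, 0)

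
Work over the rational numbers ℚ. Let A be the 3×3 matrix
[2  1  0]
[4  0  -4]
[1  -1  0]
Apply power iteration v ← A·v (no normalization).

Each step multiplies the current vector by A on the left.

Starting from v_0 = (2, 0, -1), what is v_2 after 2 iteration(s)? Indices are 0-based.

v_0 = (2, 0, -1).
v_1 = A·v_0 = (4, 12, 2).
v_2 = A·v_1 = (20, 8, -8).

v_2 = (20, 8, -8)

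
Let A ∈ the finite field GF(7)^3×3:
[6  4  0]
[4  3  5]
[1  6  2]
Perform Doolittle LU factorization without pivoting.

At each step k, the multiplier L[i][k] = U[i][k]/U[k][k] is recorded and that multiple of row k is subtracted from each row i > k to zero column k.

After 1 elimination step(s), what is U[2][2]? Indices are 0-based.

U[2][2] = 2

[col 0] pivot 6
  R1 -= 3*R0 → (0, 5, 5)  (L[1][0] := 3)
  R2 -= 6*R0 → (0, 3, 2)  (L[2][0] := 6)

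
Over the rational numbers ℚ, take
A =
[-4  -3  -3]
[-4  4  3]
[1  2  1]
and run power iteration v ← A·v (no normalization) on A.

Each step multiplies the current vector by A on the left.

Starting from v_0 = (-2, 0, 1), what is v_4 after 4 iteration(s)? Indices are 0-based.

v_4 = (-1376, 1266, 801)

v_0 = (-2, 0, 1).
v_1 = A·v_0 = (5, 11, -1).
v_2 = A·v_1 = (-50, 21, 26).
v_3 = A·v_2 = (59, 362, 18).
v_4 = A·v_3 = (-1376, 1266, 801).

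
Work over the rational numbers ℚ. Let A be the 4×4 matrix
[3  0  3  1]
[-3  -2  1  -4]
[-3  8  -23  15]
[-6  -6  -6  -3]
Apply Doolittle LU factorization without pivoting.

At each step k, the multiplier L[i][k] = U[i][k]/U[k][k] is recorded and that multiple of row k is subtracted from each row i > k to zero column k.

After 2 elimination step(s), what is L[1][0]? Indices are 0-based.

L[1][0] = -1

[col 0] pivot 3
  R1 -= -1*R0 → (0, -2, 4, -3)  (L[1][0] := -1)
  R2 -= -1*R0 → (0, 8, -20, 16)  (L[2][0] := -1)
  R3 -= -2*R0 → (0, -6, 0, -1)  (L[3][0] := -2)
[col 1] pivot -2
  R2 -= -4*R1 → (0, 0, -4, 4)  (L[2][1] := -4)
  R3 -= 3*R1 → (0, 0, -12, 8)  (L[3][1] := 3)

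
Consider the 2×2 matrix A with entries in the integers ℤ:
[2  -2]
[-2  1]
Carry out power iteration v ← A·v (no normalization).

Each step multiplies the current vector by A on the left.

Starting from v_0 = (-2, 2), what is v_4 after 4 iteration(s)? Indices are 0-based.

v_0 = (-2, 2).
v_1 = A·v_0 = (-8, 6).
v_2 = A·v_1 = (-28, 22).
v_3 = A·v_2 = (-100, 78).
v_4 = A·v_3 = (-356, 278).

v_4 = (-356, 278)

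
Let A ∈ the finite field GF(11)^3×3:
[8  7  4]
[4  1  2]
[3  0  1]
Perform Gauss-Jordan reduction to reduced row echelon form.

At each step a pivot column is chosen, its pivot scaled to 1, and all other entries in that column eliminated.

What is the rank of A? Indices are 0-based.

step 1: normalize row 0 (÷8) = (1, 5, 6)
  row 1: subtract 4×row0 = (0, 3, 0)
  row 2: subtract 3×row0 = (0, 7, 5)
step 2: normalize row 1 (÷3) = (0, 1, 0)
  row 0: subtract 5×row1 = (1, 0, 6)
  row 2: subtract 7×row1 = (0, 0, 5)
step 3: normalize row 2 (÷5) = (0, 0, 1)
  row 0: subtract 6×row2 = (1, 0, 0)

rank = 3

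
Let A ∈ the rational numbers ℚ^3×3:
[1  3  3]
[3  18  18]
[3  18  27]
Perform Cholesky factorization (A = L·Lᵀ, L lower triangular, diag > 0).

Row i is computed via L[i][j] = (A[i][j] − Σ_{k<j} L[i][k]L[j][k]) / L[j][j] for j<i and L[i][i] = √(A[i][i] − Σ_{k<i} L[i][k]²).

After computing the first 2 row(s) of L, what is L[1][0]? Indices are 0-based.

L[1][0] = 3

Step 1: L[0][0] = √(1) = 1.
  L[1][0] = (3) / L[0][0] = 3.
Step 2: L[1][1] = √(9) = 3.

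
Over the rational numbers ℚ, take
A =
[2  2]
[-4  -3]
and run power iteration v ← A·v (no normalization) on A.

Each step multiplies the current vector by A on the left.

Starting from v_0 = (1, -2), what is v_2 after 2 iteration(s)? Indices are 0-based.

v_2 = (0, 2)

v_0 = (1, -2).
v_1 = A·v_0 = (-2, 2).
v_2 = A·v_1 = (0, 2).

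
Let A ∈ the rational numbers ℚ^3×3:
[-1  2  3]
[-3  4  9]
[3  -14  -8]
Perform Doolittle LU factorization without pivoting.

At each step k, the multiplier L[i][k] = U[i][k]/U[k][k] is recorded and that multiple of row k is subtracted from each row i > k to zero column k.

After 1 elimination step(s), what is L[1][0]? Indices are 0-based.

k=0: U[0][0]=-1
  eliminate (1,0): mult=3, new row 1: (0, -2, 0); set L[1][0]=3
  eliminate (2,0): mult=-3, new row 2: (0, -8, 1); set L[2][0]=-3

L[1][0] = 3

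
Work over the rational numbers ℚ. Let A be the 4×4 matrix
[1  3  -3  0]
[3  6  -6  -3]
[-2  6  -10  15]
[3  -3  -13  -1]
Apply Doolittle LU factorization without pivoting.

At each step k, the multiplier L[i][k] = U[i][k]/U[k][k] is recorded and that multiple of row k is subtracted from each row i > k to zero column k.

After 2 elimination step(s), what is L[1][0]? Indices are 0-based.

L[1][0] = 3

Step 1: pivot at (0,0) is 1.
  row1 ← row1 − (3)·row0  ⇒  L[1][0]=3, U row1=(0, -3, 3, -3)
  row2 ← row2 − (-2)·row0  ⇒  L[2][0]=-2, U row2=(0, 12, -16, 15)
  row3 ← row3 − (3)·row0  ⇒  L[3][0]=3, U row3=(0, -12, -4, -1)
Step 2: pivot at (1,1) is -3.
  row2 ← row2 − (-4)·row1  ⇒  L[2][1]=-4, U row2=(0, 0, -4, 3)
  row3 ← row3 − (4)·row1  ⇒  L[3][1]=4, U row3=(0, 0, -16, 11)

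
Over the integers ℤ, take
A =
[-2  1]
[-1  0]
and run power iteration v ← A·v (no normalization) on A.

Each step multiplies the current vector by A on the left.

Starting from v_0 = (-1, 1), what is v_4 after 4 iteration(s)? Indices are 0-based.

v_0 = (-1, 1).
v_1 = A·v_0 = (3, 1).
v_2 = A·v_1 = (-5, -3).
v_3 = A·v_2 = (7, 5).
v_4 = A·v_3 = (-9, -7).

v_4 = (-9, -7)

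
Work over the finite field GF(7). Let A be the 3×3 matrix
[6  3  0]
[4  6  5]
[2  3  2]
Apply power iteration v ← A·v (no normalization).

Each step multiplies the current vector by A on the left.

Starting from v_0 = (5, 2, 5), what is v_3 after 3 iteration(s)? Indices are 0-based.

v_0 = (5, 2, 5).
v_1 = A·v_0 = (1, 1, 5).
v_2 = A·v_1 = (2, 0, 1).
v_3 = A·v_2 = (5, 6, 6).

v_3 = (5, 6, 6)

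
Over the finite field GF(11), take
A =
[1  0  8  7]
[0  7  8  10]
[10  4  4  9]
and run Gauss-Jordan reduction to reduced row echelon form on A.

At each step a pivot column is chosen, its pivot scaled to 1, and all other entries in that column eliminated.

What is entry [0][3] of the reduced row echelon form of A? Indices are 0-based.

M[0][3] = 1

[1] R0 /= 1  ⇒  (1, 0, 8, 7)
     R2 -= 10·R0  ⇒  (0, 4, 1, 5)
[2] R1 /= 7  ⇒  (0, 1, 9, 3)
     R2 -= 4·R1  ⇒  (0, 0, 9, 4)
[3] R2 /= 9  ⇒  (0, 0, 1, 9)
     R0 -= 8·R2  ⇒  (1, 0, 0, 1)
     R1 -= 9·R2  ⇒  (0, 1, 0, 10)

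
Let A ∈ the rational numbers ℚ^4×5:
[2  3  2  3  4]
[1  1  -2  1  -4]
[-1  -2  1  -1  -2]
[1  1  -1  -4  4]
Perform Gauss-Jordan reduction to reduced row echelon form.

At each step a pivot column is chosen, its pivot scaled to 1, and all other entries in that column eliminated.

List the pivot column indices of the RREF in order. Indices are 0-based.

pivot columns: 0, 1, 2, 3

step 1: normalize row 0 (÷2) = (1, 3/2, 1, 3/2, 2)
  row 1: subtract 1×row0 = (0, -1/2, -3, -1/2, -6)
  row 2: subtract -1×row0 = (0, -1/2, 2, 1/2, 0)
  row 3: subtract 1×row0 = (0, -1/2, -2, -11/2, 2)
step 2: normalize row 1 (÷-1/2) = (0, 1, 6, 1, 12)
  row 0: subtract 3/2×row1 = (1, 0, -8, 0, -16)
  row 2: subtract -1/2×row1 = (0, 0, 5, 1, 6)
  row 3: subtract -1/2×row1 = (0, 0, 1, -5, 8)
step 3: normalize row 2 (÷5) = (0, 0, 1, 1/5, 6/5)
  row 0: subtract -8×row2 = (1, 0, 0, 8/5, -32/5)
  row 1: subtract 6×row2 = (0, 1, 0, -1/5, 24/5)
  row 3: subtract 1×row2 = (0, 0, 0, -26/5, 34/5)
step 4: normalize row 3 (÷-26/5) = (0, 0, 0, 1, -17/13)
  row 0: subtract 8/5×row3 = (1, 0, 0, 0, -56/13)
  row 1: subtract -1/5×row3 = (0, 1, 0, 0, 59/13)
  row 2: subtract 1/5×row3 = (0, 0, 1, 0, 19/13)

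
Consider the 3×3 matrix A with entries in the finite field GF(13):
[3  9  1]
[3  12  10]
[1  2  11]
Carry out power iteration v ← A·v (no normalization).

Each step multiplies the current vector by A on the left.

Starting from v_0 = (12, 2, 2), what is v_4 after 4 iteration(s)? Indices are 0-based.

v_0 = (12, 2, 2).
v_1 = A·v_0 = (4, 2, 12).
v_2 = A·v_1 = (3, 0, 10).
v_3 = A·v_2 = (6, 5, 9).
v_4 = A·v_3 = (7, 12, 11).

v_4 = (7, 12, 11)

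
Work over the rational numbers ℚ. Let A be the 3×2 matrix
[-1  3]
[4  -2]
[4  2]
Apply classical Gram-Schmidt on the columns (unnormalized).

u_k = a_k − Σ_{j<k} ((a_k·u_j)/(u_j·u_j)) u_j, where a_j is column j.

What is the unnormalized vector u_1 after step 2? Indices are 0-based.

Step 1: u_0 = a_0 = (-1, 4, 4).
Step 2: u_1 = a_1 − (-1/11)·u_0 = (32/11, -18/11, 26/11).

u_1 = (32/11, -18/11, 26/11)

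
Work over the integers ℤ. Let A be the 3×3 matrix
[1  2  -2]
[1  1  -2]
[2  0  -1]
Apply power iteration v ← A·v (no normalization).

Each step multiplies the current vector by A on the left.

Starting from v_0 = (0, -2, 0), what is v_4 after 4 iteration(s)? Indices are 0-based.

v_4 = (16, 14, 0)

v_0 = (0, -2, 0).
v_1 = A·v_0 = (-4, -2, 0).
v_2 = A·v_1 = (-8, -6, -8).
v_3 = A·v_2 = (-4, 2, -8).
v_4 = A·v_3 = (16, 14, 0).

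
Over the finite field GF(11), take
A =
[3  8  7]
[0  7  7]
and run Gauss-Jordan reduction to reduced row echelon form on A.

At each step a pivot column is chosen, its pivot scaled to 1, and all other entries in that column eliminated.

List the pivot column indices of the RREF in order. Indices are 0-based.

pivot(0,0)=3: scale R0 → (1, 10, 6)
pivot(1,1)=7: scale R1 → (0, 1, 1)
  clear (0,1): R0 −= (10)R1 → (1, 0, 7)

pivot columns: 0, 1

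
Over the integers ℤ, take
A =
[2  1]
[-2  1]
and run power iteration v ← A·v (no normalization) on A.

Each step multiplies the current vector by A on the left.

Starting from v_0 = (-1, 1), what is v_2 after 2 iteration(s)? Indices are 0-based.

v_2 = (1, 5)

v_0 = (-1, 1).
v_1 = A·v_0 = (-1, 3).
v_2 = A·v_1 = (1, 5).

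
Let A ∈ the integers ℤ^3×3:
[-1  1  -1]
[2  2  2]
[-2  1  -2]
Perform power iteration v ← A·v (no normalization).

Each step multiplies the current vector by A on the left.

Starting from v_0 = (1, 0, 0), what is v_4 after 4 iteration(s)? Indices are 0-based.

v_4 = (65, -42, 108)

v_0 = (1, 0, 0).
v_1 = A·v_0 = (-1, 2, -2).
v_2 = A·v_1 = (5, -2, 8).
v_3 = A·v_2 = (-15, 22, -28).
v_4 = A·v_3 = (65, -42, 108).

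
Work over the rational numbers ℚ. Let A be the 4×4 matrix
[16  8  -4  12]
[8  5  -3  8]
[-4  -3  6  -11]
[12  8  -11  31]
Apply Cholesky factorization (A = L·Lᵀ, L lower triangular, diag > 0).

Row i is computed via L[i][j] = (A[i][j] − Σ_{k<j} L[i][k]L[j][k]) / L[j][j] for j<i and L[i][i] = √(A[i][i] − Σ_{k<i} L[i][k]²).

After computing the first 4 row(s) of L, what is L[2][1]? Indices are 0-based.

Step 1: L[0][0] = √(16) = 4.
  L[1][0] = (8) / L[0][0] = 2.
Step 2: L[1][1] = √(1) = 1.
  L[2][0] = (-4) / L[0][0] = -1.
  L[2][1] = (-1) / L[1][1] = -1.
Step 3: L[2][2] = √(4) = 2.
  L[3][0] = (12) / L[0][0] = 3.
  L[3][1] = (2) / L[1][1] = 2.
  L[3][2] = (-6) / L[2][2] = -3.
Step 4: L[3][3] = √(9) = 3.

L[2][1] = -1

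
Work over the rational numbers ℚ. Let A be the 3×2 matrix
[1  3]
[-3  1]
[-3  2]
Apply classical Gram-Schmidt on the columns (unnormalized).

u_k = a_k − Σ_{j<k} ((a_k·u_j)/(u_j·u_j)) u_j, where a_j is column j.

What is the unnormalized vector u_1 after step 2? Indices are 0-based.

u_1 = (63/19, 1/19, 20/19)

Step 1: u_0 = a_0 = (1, -3, -3).
Step 2: u_1 = a_1 − (-6/19)·u_0 = (63/19, 1/19, 20/19).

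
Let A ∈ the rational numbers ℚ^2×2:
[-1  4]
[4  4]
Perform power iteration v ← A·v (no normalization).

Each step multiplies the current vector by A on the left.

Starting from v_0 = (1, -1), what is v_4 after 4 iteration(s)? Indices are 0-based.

v_4 = (-155, -580)

v_0 = (1, -1).
v_1 = A·v_0 = (-5, 0).
v_2 = A·v_1 = (5, -20).
v_3 = A·v_2 = (-85, -60).
v_4 = A·v_3 = (-155, -580).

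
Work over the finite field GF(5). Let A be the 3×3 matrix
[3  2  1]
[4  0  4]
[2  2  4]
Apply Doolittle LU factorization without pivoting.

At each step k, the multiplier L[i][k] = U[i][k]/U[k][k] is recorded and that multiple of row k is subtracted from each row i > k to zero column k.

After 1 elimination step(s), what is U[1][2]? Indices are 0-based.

Step 1: pivot at (0,0) is 3.
  row1 ← row1 − (3)·row0  ⇒  L[1][0]=3, U row1=(0, 4, 1)
  row2 ← row2 − (4)·row0  ⇒  L[2][0]=4, U row2=(0, 4, 0)

U[1][2] = 1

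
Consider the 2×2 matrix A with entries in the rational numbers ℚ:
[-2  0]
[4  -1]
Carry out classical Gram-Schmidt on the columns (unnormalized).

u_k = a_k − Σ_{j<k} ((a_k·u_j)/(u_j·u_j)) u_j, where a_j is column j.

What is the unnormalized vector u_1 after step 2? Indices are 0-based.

Step 1: u_0 = a_0 = (-2, 4).
Step 2: u_1 = a_1 − (-1/5)·u_0 = (-2/5, -1/5).

u_1 = (-2/5, -1/5)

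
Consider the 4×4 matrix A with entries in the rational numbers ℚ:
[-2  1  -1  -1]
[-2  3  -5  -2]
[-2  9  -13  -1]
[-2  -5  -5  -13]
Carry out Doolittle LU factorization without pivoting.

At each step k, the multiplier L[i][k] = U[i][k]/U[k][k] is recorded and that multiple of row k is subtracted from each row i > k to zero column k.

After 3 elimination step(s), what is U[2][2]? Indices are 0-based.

U[2][2] = 4

Step 1: pivot at (0,0) is -2.
  row1 ← row1 − (1)·row0  ⇒  L[1][0]=1, U row1=(0, 2, -4, -1)
  row2 ← row2 − (1)·row0  ⇒  L[2][0]=1, U row2=(0, 8, -12, 0)
  row3 ← row3 − (1)·row0  ⇒  L[3][0]=1, U row3=(0, -6, -4, -12)
Step 2: pivot at (1,1) is 2.
  row2 ← row2 − (4)·row1  ⇒  L[2][1]=4, U row2=(0, 0, 4, 4)
  row3 ← row3 − (-3)·row1  ⇒  L[3][1]=-3, U row3=(0, 0, -16, -15)
Step 3: pivot at (2,2) is 4.
  row3 ← row3 − (-4)·row2  ⇒  L[3][2]=-4, U row3=(0, 0, 0, 1)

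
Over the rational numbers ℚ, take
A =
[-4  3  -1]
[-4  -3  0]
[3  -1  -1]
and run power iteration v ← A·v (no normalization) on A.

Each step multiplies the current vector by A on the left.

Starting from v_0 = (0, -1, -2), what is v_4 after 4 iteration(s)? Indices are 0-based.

v_0 = (0, -1, -2).
v_1 = A·v_0 = (-1, 3, 3).
v_2 = A·v_1 = (10, -5, -9).
v_3 = A·v_2 = (-46, -25, 44).
v_4 = A·v_3 = (65, 259, -157).

v_4 = (65, 259, -157)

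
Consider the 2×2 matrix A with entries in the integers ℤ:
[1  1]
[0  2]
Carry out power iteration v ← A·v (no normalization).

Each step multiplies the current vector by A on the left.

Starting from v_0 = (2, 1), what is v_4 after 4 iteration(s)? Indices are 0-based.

v_0 = (2, 1).
v_1 = A·v_0 = (3, 2).
v_2 = A·v_1 = (5, 4).
v_3 = A·v_2 = (9, 8).
v_4 = A·v_3 = (17, 16).

v_4 = (17, 16)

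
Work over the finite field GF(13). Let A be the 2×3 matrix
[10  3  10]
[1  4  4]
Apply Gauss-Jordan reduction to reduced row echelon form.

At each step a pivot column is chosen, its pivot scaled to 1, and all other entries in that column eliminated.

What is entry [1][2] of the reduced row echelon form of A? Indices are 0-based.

step 1: normalize row 0 (÷10) = (1, 12, 1)
  row 1: subtract 1×row0 = (0, 5, 3)
step 2: normalize row 1 (÷5) = (0, 1, 11)
  row 0: subtract 12×row1 = (1, 0, 12)

M[1][2] = 11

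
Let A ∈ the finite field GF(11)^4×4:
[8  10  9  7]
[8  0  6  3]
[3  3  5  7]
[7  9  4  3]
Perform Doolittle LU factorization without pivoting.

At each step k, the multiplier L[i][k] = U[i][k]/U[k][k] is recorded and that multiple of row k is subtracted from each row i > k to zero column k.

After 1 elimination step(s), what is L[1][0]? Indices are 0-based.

L[1][0] = 1

k=0: U[0][0]=8
  eliminate (1,0): mult=1, new row 1: (0, 1, 8, 7); set L[1][0]=1
  eliminate (2,0): mult=10, new row 2: (0, 2, 3, 3); set L[2][0]=10
  eliminate (3,0): mult=5, new row 3: (0, 3, 3, 1); set L[3][0]=5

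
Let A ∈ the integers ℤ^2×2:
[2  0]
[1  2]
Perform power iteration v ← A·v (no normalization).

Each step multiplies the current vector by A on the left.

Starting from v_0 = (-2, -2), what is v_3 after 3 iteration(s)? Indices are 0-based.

v_3 = (-16, -40)

v_0 = (-2, -2).
v_1 = A·v_0 = (-4, -6).
v_2 = A·v_1 = (-8, -16).
v_3 = A·v_2 = (-16, -40).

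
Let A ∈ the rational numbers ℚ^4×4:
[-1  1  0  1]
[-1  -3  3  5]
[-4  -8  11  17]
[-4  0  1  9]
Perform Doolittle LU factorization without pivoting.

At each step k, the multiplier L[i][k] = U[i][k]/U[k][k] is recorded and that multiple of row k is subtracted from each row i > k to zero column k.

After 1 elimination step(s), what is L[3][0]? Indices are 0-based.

L[3][0] = 4

[col 0] pivot -1
  R1 -= 1*R0 → (0, -4, 3, 4)  (L[1][0] := 1)
  R2 -= 4*R0 → (0, -12, 11, 13)  (L[2][0] := 4)
  R3 -= 4*R0 → (0, -4, 1, 5)  (L[3][0] := 4)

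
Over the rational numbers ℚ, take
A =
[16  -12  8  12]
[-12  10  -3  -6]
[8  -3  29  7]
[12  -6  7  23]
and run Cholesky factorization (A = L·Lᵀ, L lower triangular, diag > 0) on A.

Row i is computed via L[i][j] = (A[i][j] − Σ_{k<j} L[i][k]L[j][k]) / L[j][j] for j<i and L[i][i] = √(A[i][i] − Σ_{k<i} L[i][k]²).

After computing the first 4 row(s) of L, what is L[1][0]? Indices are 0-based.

L[1][0] = -3

Step 1: L[0][0] = √(16) = 4.
  L[1][0] = (-12) / L[0][0] = -3.
Step 2: L[1][1] = √(1) = 1.
  L[2][0] = (8) / L[0][0] = 2.
  L[2][1] = (3) / L[1][1] = 3.
Step 3: L[2][2] = √(16) = 4.
  L[3][0] = (12) / L[0][0] = 3.
  L[3][1] = (3) / L[1][1] = 3.
  L[3][2] = (-8) / L[2][2] = -2.
Step 4: L[3][3] = √(1) = 1.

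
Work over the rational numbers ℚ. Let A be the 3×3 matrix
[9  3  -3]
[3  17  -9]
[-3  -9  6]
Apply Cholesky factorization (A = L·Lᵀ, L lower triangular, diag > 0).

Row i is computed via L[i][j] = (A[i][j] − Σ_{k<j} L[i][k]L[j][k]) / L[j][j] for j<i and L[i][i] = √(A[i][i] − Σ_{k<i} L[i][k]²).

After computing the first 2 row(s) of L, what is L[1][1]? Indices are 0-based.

L[1][1] = 4

Step 1: L[0][0] = √(9) = 3.
  L[1][0] = (3) / L[0][0] = 1.
Step 2: L[1][1] = √(16) = 4.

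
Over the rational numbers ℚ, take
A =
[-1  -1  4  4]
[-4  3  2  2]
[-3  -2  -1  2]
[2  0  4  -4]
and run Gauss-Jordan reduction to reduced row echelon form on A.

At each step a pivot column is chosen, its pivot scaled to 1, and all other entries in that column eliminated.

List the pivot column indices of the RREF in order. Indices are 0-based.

pivot columns: 0, 1, 2, 3

pivot(0,0)=-1: scale R0 → (1, 1, -4, -4)
  clear (1,0): R1 −= (-4)R0 → (0, 7, -14, -14)
  clear (2,0): R2 −= (-3)R0 → (0, 1, -13, -10)
  clear (3,0): R3 −= (2)R0 → (0, -2, 12, 4)
pivot(1,1)=7: scale R1 → (0, 1, -2, -2)
  clear (0,1): R0 −= (1)R1 → (1, 0, -2, -2)
  clear (2,1): R2 −= (1)R1 → (0, 0, -11, -8)
  clear (3,1): R3 −= (-2)R1 → (0, 0, 8, 0)
pivot(2,2)=-11: scale R2 → (0, 0, 1, 8/11)
  clear (0,2): R0 −= (-2)R2 → (1, 0, 0, -6/11)
  clear (1,2): R1 −= (-2)R2 → (0, 1, 0, -6/11)
  clear (3,2): R3 −= (8)R2 → (0, 0, 0, -64/11)
pivot(3,3)=-64/11: scale R3 → (0, 0, 0, 1)
  clear (0,3): R0 −= (-6/11)R3 → (1, 0, 0, 0)
  clear (1,3): R1 −= (-6/11)R3 → (0, 1, 0, 0)
  clear (2,3): R2 −= (8/11)R3 → (0, 0, 1, 0)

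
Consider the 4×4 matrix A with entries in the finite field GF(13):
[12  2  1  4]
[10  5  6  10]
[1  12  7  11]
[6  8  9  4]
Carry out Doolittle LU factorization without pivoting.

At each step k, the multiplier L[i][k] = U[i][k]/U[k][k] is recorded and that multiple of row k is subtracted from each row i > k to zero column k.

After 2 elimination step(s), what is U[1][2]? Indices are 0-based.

Step 1: pivot at (0,0) is 12.
  row1 ← row1 − (3)·row0  ⇒  L[1][0]=3, U row1=(0, 12, 3, 11)
  row2 ← row2 − (12)·row0  ⇒  L[2][0]=12, U row2=(0, 1, 8, 2)
  row3 ← row3 − (7)·row0  ⇒  L[3][0]=7, U row3=(0, 7, 2, 2)
Step 2: pivot at (1,1) is 12.
  row2 ← row2 − (12)·row1  ⇒  L[2][1]=12, U row2=(0, 0, 11, 0)
  row3 ← row3 − (6)·row1  ⇒  L[3][1]=6, U row3=(0, 0, 10, 1)

U[1][2] = 3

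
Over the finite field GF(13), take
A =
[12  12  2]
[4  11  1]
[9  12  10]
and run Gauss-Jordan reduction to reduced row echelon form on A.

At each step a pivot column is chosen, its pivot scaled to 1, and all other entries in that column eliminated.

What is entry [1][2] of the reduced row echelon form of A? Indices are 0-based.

pivot(0,0)=12: scale R0 → (1, 1, 11)
  clear (1,0): R1 −= (4)R0 → (0, 7, 9)
  clear (2,0): R2 −= (9)R0 → (0, 3, 2)
pivot(1,1)=7: scale R1 → (0, 1, 5)
  clear (0,1): R0 −= (1)R1 → (1, 0, 6)
  clear (2,1): R2 −= (3)R1 → (0, 0, 0)
col 2: no nonzero at/below row 2; advance.

M[1][2] = 5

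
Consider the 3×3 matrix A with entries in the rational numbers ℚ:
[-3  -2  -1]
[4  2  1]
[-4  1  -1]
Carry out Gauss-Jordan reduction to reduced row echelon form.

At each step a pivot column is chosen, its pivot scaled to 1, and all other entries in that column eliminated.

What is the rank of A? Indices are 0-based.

rank = 3

[1] R0 /= -3  ⇒  (1, 2/3, 1/3)
     R1 -= 4·R0  ⇒  (0, -2/3, -1/3)
     R2 -= -4·R0  ⇒  (0, 11/3, 1/3)
[2] R1 /= -2/3  ⇒  (0, 1, 1/2)
     R0 -= 2/3·R1  ⇒  (1, 0, 0)
     R2 -= 11/3·R1  ⇒  (0, 0, -3/2)
[3] R2 /= -3/2  ⇒  (0, 0, 1)
     R1 -= 1/2·R2  ⇒  (0, 1, 0)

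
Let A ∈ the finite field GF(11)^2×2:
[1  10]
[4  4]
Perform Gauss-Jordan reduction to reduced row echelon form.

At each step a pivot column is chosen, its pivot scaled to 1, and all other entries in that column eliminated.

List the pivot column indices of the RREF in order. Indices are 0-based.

[1] R0 /= 1  ⇒  (1, 10)
     R1 -= 4·R0  ⇒  (0, 8)
[2] R1 /= 8  ⇒  (0, 1)
     R0 -= 10·R1  ⇒  (1, 0)

pivot columns: 0, 1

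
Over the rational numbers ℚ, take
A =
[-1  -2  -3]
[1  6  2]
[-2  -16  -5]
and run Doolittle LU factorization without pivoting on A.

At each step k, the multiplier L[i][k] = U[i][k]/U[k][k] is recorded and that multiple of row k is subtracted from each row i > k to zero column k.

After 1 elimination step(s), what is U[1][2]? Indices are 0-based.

[col 0] pivot -1
  R1 -= -1*R0 → (0, 4, -1)  (L[1][0] := -1)
  R2 -= 2*R0 → (0, -12, 1)  (L[2][0] := 2)

U[1][2] = -1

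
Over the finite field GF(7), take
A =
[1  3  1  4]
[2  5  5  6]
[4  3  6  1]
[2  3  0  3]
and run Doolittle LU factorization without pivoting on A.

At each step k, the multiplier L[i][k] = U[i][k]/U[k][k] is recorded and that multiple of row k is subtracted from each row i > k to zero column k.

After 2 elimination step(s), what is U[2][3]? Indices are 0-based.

U[2][3] = 3

k=0: U[0][0]=1
  eliminate (1,0): mult=2, new row 1: (0, 6, 3, 5); set L[1][0]=2
  eliminate (2,0): mult=4, new row 2: (0, 5, 2, 6); set L[2][0]=4
  eliminate (3,0): mult=2, new row 3: (0, 4, 5, 2); set L[3][0]=2
k=1: U[1][1]=6
  eliminate (2,1): mult=2, new row 2: (0, 0, 3, 3); set L[2][1]=2
  eliminate (3,1): mult=3, new row 3: (0, 0, 3, 1); set L[3][1]=3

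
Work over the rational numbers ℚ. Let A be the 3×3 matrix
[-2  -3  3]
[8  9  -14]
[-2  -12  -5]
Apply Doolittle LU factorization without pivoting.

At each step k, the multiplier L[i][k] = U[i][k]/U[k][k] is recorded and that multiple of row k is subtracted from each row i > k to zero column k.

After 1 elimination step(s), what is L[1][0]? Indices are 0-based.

L[1][0] = -4

[col 0] pivot -2
  R1 -= -4*R0 → (0, -3, -2)  (L[1][0] := -4)
  R2 -= 1*R0 → (0, -9, -8)  (L[2][0] := 1)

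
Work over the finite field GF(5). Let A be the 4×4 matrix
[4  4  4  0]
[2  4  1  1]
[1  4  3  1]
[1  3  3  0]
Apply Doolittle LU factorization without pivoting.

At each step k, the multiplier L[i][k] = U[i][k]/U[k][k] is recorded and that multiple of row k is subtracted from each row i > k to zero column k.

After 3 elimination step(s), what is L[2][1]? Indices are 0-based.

L[2][1] = 4

k=0: U[0][0]=4
  eliminate (1,0): mult=3, new row 1: (0, 2, 4, 1); set L[1][0]=3
  eliminate (2,0): mult=4, new row 2: (0, 3, 2, 1); set L[2][0]=4
  eliminate (3,0): mult=4, new row 3: (0, 2, 2, 0); set L[3][0]=4
k=1: U[1][1]=2
  eliminate (2,1): mult=4, new row 2: (0, 0, 1, 2); set L[2][1]=4
  eliminate (3,1): mult=1, new row 3: (0, 0, 3, 4); set L[3][1]=1
k=2: U[2][2]=1
  eliminate (3,2): mult=3, new row 3: (0, 0, 0, 3); set L[3][2]=3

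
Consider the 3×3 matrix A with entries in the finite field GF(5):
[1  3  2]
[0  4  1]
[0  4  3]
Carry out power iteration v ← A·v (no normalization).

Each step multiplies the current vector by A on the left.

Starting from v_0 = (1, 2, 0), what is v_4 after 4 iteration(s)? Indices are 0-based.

v_4 = (3, 2, 3)

v_0 = (1, 2, 0).
v_1 = A·v_0 = (2, 3, 3).
v_2 = A·v_1 = (2, 0, 1).
v_3 = A·v_2 = (4, 1, 3).
v_4 = A·v_3 = (3, 2, 3).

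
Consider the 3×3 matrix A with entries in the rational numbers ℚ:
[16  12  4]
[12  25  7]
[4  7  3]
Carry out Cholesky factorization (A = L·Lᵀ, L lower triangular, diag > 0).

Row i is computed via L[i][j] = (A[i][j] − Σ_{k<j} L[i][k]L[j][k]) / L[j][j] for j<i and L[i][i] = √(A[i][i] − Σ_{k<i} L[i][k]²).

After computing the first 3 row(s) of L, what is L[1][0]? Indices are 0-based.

Step 1: L[0][0] = √(16) = 4.
  L[1][0] = (12) / L[0][0] = 3.
Step 2: L[1][1] = √(16) = 4.
  L[2][0] = (4) / L[0][0] = 1.
  L[2][1] = (4) / L[1][1] = 1.
Step 3: L[2][2] = √(1) = 1.

L[1][0] = 3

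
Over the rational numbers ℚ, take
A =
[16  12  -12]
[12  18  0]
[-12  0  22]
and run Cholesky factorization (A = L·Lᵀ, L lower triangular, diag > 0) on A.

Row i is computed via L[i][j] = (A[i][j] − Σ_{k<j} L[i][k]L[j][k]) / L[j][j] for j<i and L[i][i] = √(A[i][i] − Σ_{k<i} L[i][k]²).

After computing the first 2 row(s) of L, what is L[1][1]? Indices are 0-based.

L[1][1] = 3

Step 1: L[0][0] = √(16) = 4.
  L[1][0] = (12) / L[0][0] = 3.
Step 2: L[1][1] = √(9) = 3.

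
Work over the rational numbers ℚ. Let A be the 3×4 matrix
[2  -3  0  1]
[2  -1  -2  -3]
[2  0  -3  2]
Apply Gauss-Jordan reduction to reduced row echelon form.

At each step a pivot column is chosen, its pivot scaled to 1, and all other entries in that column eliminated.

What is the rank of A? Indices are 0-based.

[1] R0 /= 2  ⇒  (1, -3/2, 0, 1/2)
     R1 -= 2·R0  ⇒  (0, 2, -2, -4)
     R2 -= 2·R0  ⇒  (0, 3, -3, 1)
[2] R1 /= 2  ⇒  (0, 1, -1, -2)
     R0 -= -3/2·R1  ⇒  (1, 0, -3/2, -5/2)
     R2 -= 3·R1  ⇒  (0, 0, 0, 7)
column 2 empty below row 2
[3] R2 /= 7  ⇒  (0, 0, 0, 1)
     R0 -= -5/2·R2  ⇒  (1, 0, -3/2, 0)
     R1 -= -2·R2  ⇒  (0, 1, -1, 0)

rank = 3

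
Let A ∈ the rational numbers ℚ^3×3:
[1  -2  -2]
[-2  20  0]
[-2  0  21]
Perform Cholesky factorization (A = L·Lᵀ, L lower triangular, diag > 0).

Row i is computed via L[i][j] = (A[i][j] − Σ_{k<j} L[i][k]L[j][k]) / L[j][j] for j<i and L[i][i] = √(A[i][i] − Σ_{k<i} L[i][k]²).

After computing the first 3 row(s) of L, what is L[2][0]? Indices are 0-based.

L[2][0] = -2

Step 1: L[0][0] = √(1) = 1.
  L[1][0] = (-2) / L[0][0] = -2.
Step 2: L[1][1] = √(16) = 4.
  L[2][0] = (-2) / L[0][0] = -2.
  L[2][1] = (-4) / L[1][1] = -1.
Step 3: L[2][2] = √(16) = 4.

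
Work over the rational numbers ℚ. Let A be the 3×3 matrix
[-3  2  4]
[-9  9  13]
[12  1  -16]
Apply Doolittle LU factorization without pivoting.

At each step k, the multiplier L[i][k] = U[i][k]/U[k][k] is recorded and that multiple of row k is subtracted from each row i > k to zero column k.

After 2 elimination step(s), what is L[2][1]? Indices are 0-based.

L[2][1] = 3

k=0: U[0][0]=-3
  eliminate (1,0): mult=3, new row 1: (0, 3, 1); set L[1][0]=3
  eliminate (2,0): mult=-4, new row 2: (0, 9, 0); set L[2][0]=-4
k=1: U[1][1]=3
  eliminate (2,1): mult=3, new row 2: (0, 0, -3); set L[2][1]=3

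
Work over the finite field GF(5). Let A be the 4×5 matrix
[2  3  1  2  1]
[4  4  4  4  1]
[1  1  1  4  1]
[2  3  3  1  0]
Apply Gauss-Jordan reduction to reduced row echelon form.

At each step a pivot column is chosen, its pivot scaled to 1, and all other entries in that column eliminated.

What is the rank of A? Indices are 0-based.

rank = 4

pivot(0,0)=2: scale R0 → (1, 4, 3, 1, 3)
  clear (1,0): R1 −= (4)R0 → (0, 3, 2, 0, 4)
  clear (2,0): R2 −= (1)R0 → (0, 2, 3, 3, 3)
  clear (3,0): R3 −= (2)R0 → (0, 0, 2, 4, 4)
pivot(1,1)=3: scale R1 → (0, 1, 4, 0, 3)
  clear (0,1): R0 −= (4)R1 → (1, 0, 2, 1, 1)
  clear (2,1): R2 −= (2)R1 → (0, 0, 0, 3, 2)
pivot(2,2): swap R2↔R3
pivot(2,2)=2: scale R2 → (0, 0, 1, 2, 2)
  clear (0,2): R0 −= (2)R2 → (1, 0, 0, 2, 2)
  clear (1,2): R1 −= (4)R2 → (0, 1, 0, 2, 0)
pivot(3,3)=3: scale R3 → (0, 0, 0, 1, 4)
  clear (0,3): R0 −= (2)R3 → (1, 0, 0, 0, 4)
  clear (1,3): R1 −= (2)R3 → (0, 1, 0, 0, 2)
  clear (2,3): R2 −= (2)R3 → (0, 0, 1, 0, 4)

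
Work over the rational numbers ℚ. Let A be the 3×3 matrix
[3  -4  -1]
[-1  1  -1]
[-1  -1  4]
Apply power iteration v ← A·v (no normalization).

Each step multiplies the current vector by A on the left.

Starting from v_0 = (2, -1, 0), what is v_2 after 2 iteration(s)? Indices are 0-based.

v_2 = (43, -12, -11)

v_0 = (2, -1, 0).
v_1 = A·v_0 = (10, -3, -1).
v_2 = A·v_1 = (43, -12, -11).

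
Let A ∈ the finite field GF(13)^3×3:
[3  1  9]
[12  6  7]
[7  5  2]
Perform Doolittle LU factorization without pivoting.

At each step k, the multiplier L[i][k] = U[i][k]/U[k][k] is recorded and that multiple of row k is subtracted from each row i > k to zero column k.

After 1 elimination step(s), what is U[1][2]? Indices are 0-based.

Step 1: pivot at (0,0) is 3.
  row1 ← row1 − (4)·row0  ⇒  L[1][0]=4, U row1=(0, 2, 10)
  row2 ← row2 − (11)·row0  ⇒  L[2][0]=11, U row2=(0, 7, 7)

U[1][2] = 10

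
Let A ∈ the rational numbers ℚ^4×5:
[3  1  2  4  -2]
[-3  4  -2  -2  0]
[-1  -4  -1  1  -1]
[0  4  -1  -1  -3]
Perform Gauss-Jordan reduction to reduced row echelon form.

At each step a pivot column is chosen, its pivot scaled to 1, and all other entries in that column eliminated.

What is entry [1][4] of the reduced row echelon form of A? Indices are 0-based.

M[1][4] = -6/35

step 1: normalize row 0 (÷3) = (1, 1/3, 2/3, 4/3, -2/3)
  row 1: subtract -3×row0 = (0, 5, 0, 2, -2)
  row 2: subtract -1×row0 = (0, -11/3, -1/3, 7/3, -5/3)
step 2: normalize row 1 (÷5) = (0, 1, 0, 2/5, -2/5)
  row 0: subtract 1/3×row1 = (1, 0, 2/3, 6/5, -8/15)
  row 2: subtract -11/3×row1 = (0, 0, -1/3, 19/5, -47/15)
  row 3: subtract 4×row1 = (0, 0, -1, -13/5, -7/5)
step 3: normalize row 2 (÷-1/3) = (0, 0, 1, -57/5, 47/5)
  row 0: subtract 2/3×row2 = (1, 0, 0, 44/5, -34/5)
  row 3: subtract -1×row2 = (0, 0, 0, -14, 8)
step 4: normalize row 3 (÷-14) = (0, 0, 0, 1, -4/7)
  row 0: subtract 44/5×row3 = (1, 0, 0, 0, -62/35)
  row 1: subtract 2/5×row3 = (0, 1, 0, 0, -6/35)
  row 2: subtract -57/5×row3 = (0, 0, 1, 0, 101/35)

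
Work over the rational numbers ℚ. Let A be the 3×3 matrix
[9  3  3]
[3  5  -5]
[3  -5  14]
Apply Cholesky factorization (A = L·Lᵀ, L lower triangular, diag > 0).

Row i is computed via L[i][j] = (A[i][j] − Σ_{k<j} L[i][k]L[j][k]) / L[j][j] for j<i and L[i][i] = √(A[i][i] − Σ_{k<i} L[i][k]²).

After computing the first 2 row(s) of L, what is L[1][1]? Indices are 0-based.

L[1][1] = 2

Step 1: L[0][0] = √(9) = 3.
  L[1][0] = (3) / L[0][0] = 1.
Step 2: L[1][1] = √(4) = 2.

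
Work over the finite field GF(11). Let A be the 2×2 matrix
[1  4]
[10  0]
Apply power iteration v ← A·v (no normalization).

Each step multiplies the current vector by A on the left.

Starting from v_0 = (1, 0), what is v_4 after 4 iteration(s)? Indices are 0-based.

v_4 = (5, 7)

v_0 = (1, 0).
v_1 = A·v_0 = (1, 10).
v_2 = A·v_1 = (8, 10).
v_3 = A·v_2 = (4, 3).
v_4 = A·v_3 = (5, 7).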